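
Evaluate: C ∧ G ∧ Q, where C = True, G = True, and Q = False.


C = True, G = True, Q = False
Step 1: C ∧ G = True AND True = True
Step 2: (True) ∧ Q = (True) AND False = False
AND is true only when ALL operands are true.

False


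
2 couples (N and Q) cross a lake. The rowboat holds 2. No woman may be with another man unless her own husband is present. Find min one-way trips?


Label couples N and Q.
1. WN+WQ → (far: WN,WQ; near: HN,HQ)
2. WN ←   (far: WQ; near: HN,HQ,WN)
3. HN+HQ → (far: HN,HQ,WQ; near: WN)
4. HN ←   (far: HQ,WQ; near: HN,WN)  — HN returns, since WN is alone on near bank
5. HN+WN → (far: all four; near: empty)
Every state respects the constraint.
Minimum trips = 5

5


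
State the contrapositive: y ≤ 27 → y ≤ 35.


Original: If y ≤ 27, then y ≤ 35
Contrapositive: If ¬Q, then ¬P
Negate Q: not (y ≤ 35)
Negate P: not (y ≤ 27)

If not (y ≤ 35), then not (y ≤ 27).


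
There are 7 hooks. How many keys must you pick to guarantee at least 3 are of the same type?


Pigeonhole: to guarantee k in one of n categories, need (k-1)×n + 1.
k = 3, n = 7
Minimum = (3-1) × 7 + 1 = 2 × 7 + 1

15


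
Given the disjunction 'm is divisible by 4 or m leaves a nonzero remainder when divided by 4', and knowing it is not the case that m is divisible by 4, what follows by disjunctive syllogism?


Disjunctive syllogism: P ∨ Q, ¬P ⊢ Q
Disjunction: m is divisible by 4 ∨ m leaves a nonzero remainder when divided by 4
We know it is not the case that m is divisible by 4.
By disjunctive syllogism, the other disjunct must be true.

m leaves a nonzero remainder when divided by 4


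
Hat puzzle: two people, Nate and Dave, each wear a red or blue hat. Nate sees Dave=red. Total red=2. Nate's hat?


Total red = 2, Dave = red
Red accounted for: 1
Remaining for Nate: 1
Nate's hat is red.

red


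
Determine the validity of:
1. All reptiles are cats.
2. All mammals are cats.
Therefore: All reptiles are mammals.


Premise 1: All reptiles are cats.
Premise 2: All mammals are cats.
Conclusion: All reptiles are mammals.
Fallacy: undistributed middle. cats is predicate in both.
Counterexample: reptiles and mammals could be disjoint subsets of cats.

Invalid


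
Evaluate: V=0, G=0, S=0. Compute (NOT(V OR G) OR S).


V OR G = 0
NOT(0) = 1
1 OR 0 = 1

1


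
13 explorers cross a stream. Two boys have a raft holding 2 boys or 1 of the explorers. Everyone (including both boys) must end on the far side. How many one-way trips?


Per crossing of one of the explorers: boys→, one←, one of the explorers→, one← = 4 trips
13 × 4 = 52, + 1 final boys→ = 53
Minimum trips = 53

53


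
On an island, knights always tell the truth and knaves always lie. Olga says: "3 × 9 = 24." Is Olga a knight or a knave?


Statement: "3 × 9 = 24."
Actual: 3 × 9 = 27
Claimed: 24
Statement is FALSE → Olga lies → Knave

Knave


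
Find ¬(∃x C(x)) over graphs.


Original: ∃x C(x)
Rule: ¬∀→∃, ¬∃→∀, negate predicate.
Negation: ∀x ¬C(x)

∀x ¬C(x)


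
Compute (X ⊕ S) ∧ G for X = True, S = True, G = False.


X = True, S = True, G = False
Step 1: X ⊕ S = True XOR True = False
Step 2: False ∧ G = False AND False = False
XOR true when exactly one of X,S is true; then AND with G.

False


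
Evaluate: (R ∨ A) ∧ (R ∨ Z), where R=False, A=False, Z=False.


R = False, A = False, Z = False
Expression: (R ∨ A) ∧ (R ∨ Z)
Step 1: R ∨ A = False OR False = False
Step 2: R ∨ Z = False OR False = False
Step 3: (False) ∧ (False) = False AND False = False

False


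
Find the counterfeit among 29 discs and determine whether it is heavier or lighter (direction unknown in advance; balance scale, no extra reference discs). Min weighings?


Let n = 29. 58 possibilities (n discs × lighter/heavier); each weighing has 3 outcomes.
Bound for k weighings: say the first weighing puts j discs on each pan. If it tips, the 2j weighed discs remain suspects (each with a known direction) and k-1 weighings give 3^(k-1) outcomes; 3^(k-1) is odd, so 2j ≤ 3^(k-1) - 1. If it balances, the n - 2j unweighed discs remain with direction unknown: 2(n - 2j) ≤ 3^(k-1) - 1 by the same parity argument. Adding, n ≤ (3^(k-1) - 1) + (3^(k-1) - 1)/2 = (3^k - 3)/2, and the classical three-group strategy achieves this (3 discs in 2 weighings, 12 in 3, 39 in 4, 120 in 5).
So we need the smallest k with (3^k - 3)/2 ≥ 29.
k = 3: (3^3 - 3)/2 = 12 < 29 ✗
k = 4: (3^4 - 3)/2 = 39 ≥ 29 ✓

4


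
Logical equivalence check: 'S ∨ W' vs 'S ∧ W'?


Expression 1: S ∨ W
Expression 2: S ∧ W
Truth table (S W | Expr1 Expr2):
  T T |   T     T
  T F |   T     F   ← differ
  F T |   T     F   ← differ
  F F |   F     F
Counterexample: S=T, W=F gives Expr1 = T but Expr2 = F, so the expressions are NOT logically equivalent.

No


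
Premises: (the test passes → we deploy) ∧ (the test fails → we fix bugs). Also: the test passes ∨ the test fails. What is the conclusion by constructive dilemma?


Constructive dilemma: (P → Q) ∧ (R → S), P ∨ R ⊢ Q ∨ S
Premise 1: the test passes → we deploy
Premise 2: the test fails → we fix bugs
Premise 3: the test passes ∨ the test fails
Case 1: Assuming the test passes, then by Premise 1, we deploy.
Case 2: Assuming the test fails, then by Premise 2, we fix bugs.
Since one of the test passes or the test fails must hold, we get we deploy or we fix bugs.

We deploy or we fix bugs.


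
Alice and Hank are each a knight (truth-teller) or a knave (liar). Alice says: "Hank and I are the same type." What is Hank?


Alice says: "Hank and I are the same type."
Case 1: Alice is a Knight (truth-teller)
  Statement is true → they ARE the same → Hank is also a Knight
Case 2: Alice is a Knave (liar)
  Statement is false → they are NOT the same → Hank is a Knight
In both cases, Hank is a Knight.

Knight


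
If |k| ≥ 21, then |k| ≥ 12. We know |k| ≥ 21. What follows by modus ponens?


Modus ponens: P → Q, P ⊢ Q
P: |k| ≥ 21
Q: |k| ≥ 12
We have P → Q and P is true.
By modus ponens, Q must be true.

|k| ≥ 12


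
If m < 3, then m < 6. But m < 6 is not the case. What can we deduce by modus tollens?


Modus tollens: P → Q, ¬Q ⊢ ¬P
P: m < 3
Q: m < 6
We have P → Q and Q is false.
By modus tollens, P must be false.

It is not the case that m < 3


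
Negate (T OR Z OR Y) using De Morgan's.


De Morgan's law: ¬(P ∨ Q ∨ R) ≡ ¬P ∧ ¬Q ∧ ¬R
¬(T ∨ Z ∨ Y) = ¬T ∧ ¬Z ∧ ¬Y

¬T ∧ ¬Z ∧ ¬Y


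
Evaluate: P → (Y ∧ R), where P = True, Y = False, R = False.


P = True, Y = False, R = False
Step 1: Y ∧ R = False AND False = False
Step 2: P → (False): false only when P=True and consequent=False.
Result: False

False


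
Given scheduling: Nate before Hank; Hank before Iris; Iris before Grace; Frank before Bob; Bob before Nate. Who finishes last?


Constraints: Nate before Hank; Hank before Iris; Iris before Grace; Frank before Bob; Bob before Nate
The last task can have nothing scheduled after it, so it must never appear on the left of a 'before'.
Tasks appearing before some other task: Nate, Hank, Iris, Frank, Bob.
The only task not in that list is Grace → it is last.

Grace


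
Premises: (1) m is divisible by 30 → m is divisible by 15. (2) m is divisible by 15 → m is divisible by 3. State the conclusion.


Hypothetical syllogism: P → Q, Q → R ⊢ P → R
Premise 1: m is divisible by 30 → m is divisible by 15
Premise 2: m is divisible by 15 → m is divisible by 3
Chain the implications: the middle term (m is divisible by 15) links the two.
Conclusion: If m is divisible by 30, then m is divisible by 3.

If m is divisible by 30, then m is divisible by 3.


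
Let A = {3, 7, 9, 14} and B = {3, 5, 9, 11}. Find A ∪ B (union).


A = {3, 7, 9, 14}
B = {3, 5, 9, 11}
Operation: union
All elements combined: 3, 5, 7, 9, 11, 14

{3, 5, 7, 9, 11, 14}


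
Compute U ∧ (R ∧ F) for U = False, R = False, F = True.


U = False, R = False, F = True
Step 1: R ∧ F = False AND True = False
Step 2: U ∧ False = False AND False = False
AND is true only when ALL operands are true.

False


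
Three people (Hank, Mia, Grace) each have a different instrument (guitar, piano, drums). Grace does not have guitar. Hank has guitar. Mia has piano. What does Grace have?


From clues:
  Hank → guitar
  Mia → piano
By elimination, Grace gets the remaining.

drums


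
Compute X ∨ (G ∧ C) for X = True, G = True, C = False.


X = True, G = True, C = False
Step 1: G ∧ C = True AND False = False
Step 2: X ∨ False = True OR False = True
AND evaluated first (higher precedence); then OR applied.

True


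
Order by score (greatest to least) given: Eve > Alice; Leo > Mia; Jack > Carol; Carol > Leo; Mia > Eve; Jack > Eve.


Constraints: Eve > Alice; Leo > Mia; Jack > Carol; Carol > Leo; Mia > Eve; Jack > Eve
Method: at each step, the next-highest is the one remaining person who never appears on the smaller side of a constraint between remaining people.
  Step 1: remaining {Alice, Leo, Mia, Carol, Eve, Jack}; on the smaller side: {Alice, Leo, Mia, Carol, Eve} → Jack is next (Jack > Carol; Jack > Eve).
  Step 2: remaining {Alice, Leo, Mia, Carol, Eve}; on the smaller side: {Alice, Leo, Mia, Eve} → Carol is next (Carol > Leo).
  Step 3: remaining {Alice, Leo, Mia, Eve}; on the smaller side: {Alice, Mia, Eve} → Leo is next (Leo > Mia).
  Step 4: remaining {Alice, Mia, Eve}; on the smaller side: {Alice, Eve} → Mia is next (Mia > Eve).
  Step 5: remaining {Alice, Eve}; on the smaller side: {Alice} → Eve is next (Eve > Alice).
  Step 6: only Alice remains → lowest.
Final ranking (highest to lowest):

Jack > Carol > Leo > Mia > Eve > Alice


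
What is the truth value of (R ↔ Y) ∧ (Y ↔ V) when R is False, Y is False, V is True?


R = False, Y = False, V = True
Step 1: R ↔ Y is true when R and Y have the same value. Result: True
Step 2: Y ↔ V is true when Y and V have the same value. Result: False
Step 3: True ∧ False = False

False


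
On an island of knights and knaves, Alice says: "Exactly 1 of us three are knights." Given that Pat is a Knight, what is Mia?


Alice claims exactly 1 knights among Alice, Pat, Mia.
Given: Pat is a Knight.

Case 1: Alice is a Knight (tells truth)
  Then exactly 1 of the three are knights.
  Counting Alice, Pat: 2 knight(s) so far. Need -1 more → impossible.
Case 2: Alice is a Knave (lies)
  Then the count is NOT 1.
  If Mia = Knave, count = 1 = 1 → claim would be true, contradicts lie.
  If Mia = Knight, count = 2 ≠ 1 → lie confirmed ✓

Mia is a Knight.

Knight


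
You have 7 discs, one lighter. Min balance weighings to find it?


Each weighing has 3 outcomes (left heavy / balance / right heavy), so k weighings distinguish at most 3^k cases; splitting into three near-equal groups achieves this.
Need 3^k ≥ 7: 3^1 = 3 < 7 ≤ 3^2 = 9
k = ⌈log₃(7)⌉ = 2

2


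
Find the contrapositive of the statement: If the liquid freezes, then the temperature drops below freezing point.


Original: If the liquid freezes, then the temperature drops below freezing point
Contrapositive: If ¬Q, then ¬P
Negate Q: not (the temperature drops below freezing point)
Negate P: not (the liquid freezes)

If not (the temperature drops below freezing point), then not (the liquid freezes).


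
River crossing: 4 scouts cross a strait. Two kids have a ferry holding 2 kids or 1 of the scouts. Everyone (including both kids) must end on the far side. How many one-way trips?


Per crossing of one of the scouts: kids→, one←, one of the scouts→, one← = 4 trips
4 × 4 = 16, + 1 final kids→ = 17
Minimum trips = 17

17


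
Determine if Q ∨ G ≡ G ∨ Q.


Expression 1: Q ∨ G
Expression 2: G ∨ Q
Truth table (Q G | Expr1 Expr2):
  T T |   T     T
  T F |   T     T
  F T |   T     T
  F F |   F     F
All 4 rows agree, so the expressions are logically equivalent.

Yes


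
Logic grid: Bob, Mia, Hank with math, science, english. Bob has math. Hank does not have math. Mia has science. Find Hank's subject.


From clues:
  Bob → math
  Mia → science
By elimination, Hank gets the remaining.

english


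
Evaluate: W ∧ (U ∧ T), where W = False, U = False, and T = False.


W = False, U = False, T = False
Step 1: U ∧ T = False AND False = False
Step 2: W ∧ False = False AND False = False
AND is true only when ALL operands are true.

False


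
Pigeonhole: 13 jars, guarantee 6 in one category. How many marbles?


Pigeonhole: to guarantee k in one of n categories, need (k-1)×n + 1.
k = 6, n = 13
Minimum = (6-1) × 13 + 1 = 5 × 13 + 1

66


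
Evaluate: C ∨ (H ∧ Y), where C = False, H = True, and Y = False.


C = False, H = True, Y = False
Step 1: H ∧ Y = True AND False = False
Step 2: C ∨ False = False OR False = False
AND evaluated first (higher precedence); then OR applied.

False


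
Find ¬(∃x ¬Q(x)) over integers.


Original: ∃x ¬Q(x)
Rule: ¬∀→∃, ¬∃→∀, negate predicate.
Negation: ∀x Q(x)

∀x Q(x)


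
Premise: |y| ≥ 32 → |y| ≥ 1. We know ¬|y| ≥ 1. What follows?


Modus tollens: P → Q, ¬Q ⊢ ¬P
P: |y| ≥ 32
Q: |y| ≥ 1
We have P → Q and Q is false.
By modus tollens, P must be false.

It is not the case that |y| ≥ 32


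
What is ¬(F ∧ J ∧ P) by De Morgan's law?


De Morgan's law: ¬(P ∧ Q ∧ R) ≡ ¬P ∨ ¬Q ∨ ¬R
¬(F ∧ J ∧ P) = ¬F ∨ ¬J ∨ ¬P

¬F ∨ ¬J ∨ ¬P


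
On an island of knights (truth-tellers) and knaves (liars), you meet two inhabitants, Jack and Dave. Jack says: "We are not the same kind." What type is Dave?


Jack says: "We are not the same kind."
Case 1: Jack is a Knight (truth-teller)
  Statement is true → they ARE different → Dave is a Knave
Case 2: Jack is a Knave (liar)
  Statement is false → they are NOT different → Dave is a Knave
In both cases, Dave is a Knave.

Knave


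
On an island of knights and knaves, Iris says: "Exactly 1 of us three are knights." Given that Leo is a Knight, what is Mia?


Iris claims exactly 1 knights among Iris, Leo, Mia.
Given: Leo is a Knight.

Case 1: Iris is a Knight (tells truth)
  Then exactly 1 of the three are knights.
  Counting Iris, Leo: 2 knight(s) so far. Need -1 more → impossible.
Case 2: Iris is a Knave (lies)
  Then the count is NOT 1.
  If Mia = Knave, count = 1 = 1 → claim would be true, contradicts lie.
  If Mia = Knight, count = 2 ≠ 1 → lie confirmed ✓

Mia is a Knight.

Knight


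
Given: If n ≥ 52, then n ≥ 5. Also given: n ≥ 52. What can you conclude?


Modus ponens: P → Q, P ⊢ Q
P: n ≥ 52
Q: n ≥ 5
We have P → Q and P is true.
By modus ponens, Q must be true.

n ≥ 5


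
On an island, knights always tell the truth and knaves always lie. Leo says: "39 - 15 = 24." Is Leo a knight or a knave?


Statement: "39 - 15 = 24."
Actual: 39 - 15 = 24
Claimed: 24
Statement is TRUE → Leo tells the truth → Knight

Knight


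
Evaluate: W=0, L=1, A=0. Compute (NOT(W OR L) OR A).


W OR L = 1
NOT(1) = 0
0 OR 0 = 0

0


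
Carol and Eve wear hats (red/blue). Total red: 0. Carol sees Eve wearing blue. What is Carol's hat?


Total red = 0, Eve = blue
Red accounted for: 0
Remaining for Carol: 0
Carol's hat is blue.

blue


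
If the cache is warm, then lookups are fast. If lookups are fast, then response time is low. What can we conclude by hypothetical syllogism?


Hypothetical syllogism: P → Q, Q → R ⊢ P → R
Premise 1: the cache is warm → lookups are fast
Premise 2: lookups are fast → response time is low
Chain the implications: the middle term (lookups are fast) links the two.
Conclusion: If the cache is warm, then response time is low.

If the cache is warm, then response time is low.


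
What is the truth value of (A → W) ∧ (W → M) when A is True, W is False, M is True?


A = True, W = False, M = True
Step 1: A → W is false only when A=True and W=False. Result: False
Step 2: W → M is false only when W=True and M=False. Result: True
Step 3: False ∧ True = False

False


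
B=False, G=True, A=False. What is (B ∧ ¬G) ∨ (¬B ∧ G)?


B = False, G = True, A = False
Expression: (B ∧ ¬G) ∨ (¬B ∧ G)
Step 1: ¬G = NOT True = False
Step 2: B ∧ ¬G = False AND False = False
Step 3: ¬B = NOT False = True
Step 4: ¬B ∧ G = True AND True = True
Step 5: (False) ∨ (True) = False OR True = True

True


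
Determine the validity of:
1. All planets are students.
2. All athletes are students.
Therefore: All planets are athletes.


Premise 1: All planets are students.
Premise 2: All athletes are students.
Conclusion: All planets are athletes.
Fallacy: undistributed middle. students is predicate in both.
Counterexample: planets and athletes could be disjoint subsets of students.

Invalid


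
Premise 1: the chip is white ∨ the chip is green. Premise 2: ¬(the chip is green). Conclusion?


Disjunctive syllogism: P ∨ Q, ¬P ⊢ Q
Disjunction: the chip is white ∨ the chip is green
We know it is not the case that the chip is green.
By disjunctive syllogism, the other disjunct must be true.

The chip is white


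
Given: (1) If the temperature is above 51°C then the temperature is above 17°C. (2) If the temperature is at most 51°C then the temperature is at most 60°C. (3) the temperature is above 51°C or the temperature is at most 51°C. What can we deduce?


Constructive dilemma: (P → Q) ∧ (R → S), P ∨ R ⊢ Q ∨ S
Premise 1: the temperature is above 51°C → the temperature is above 17°C
Premise 2: the temperature is at most 51°C → the temperature is at most 60°C
Premise 3: the temperature is above 51°C ∨ the temperature is at most 51°C
Case 1: Assuming the temperature is above 51°C, then by Premise 1, the temperature is above 17°C.
Case 2: Assuming the temperature is at most 51°C, then by Premise 2, the temperature is at most 60°C.
Since one of the temperature is above 51°C or the temperature is at most 51°C must hold, we get the temperature is above 17°C or the temperature is at most 60°C.

The temperature is above 17°C or the temperature is at most 60°C.


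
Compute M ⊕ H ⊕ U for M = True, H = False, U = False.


M = True, H = False, U = False
Step 1: M ⊕ H = True XOR False = True
Step 2: True ⊕ U = True XOR False = True
XOR is true when an odd number of operands are true.

True


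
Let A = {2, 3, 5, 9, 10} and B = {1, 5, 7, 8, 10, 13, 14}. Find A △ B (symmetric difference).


A = {2, 3, 5, 9, 10}
B = {1, 5, 7, 8, 10, 13, 14}
Operation: symmetric difference
In A only: [2, 3, 9], in B only: [1, 7, 8, 13, 14]

{1, 2, 3, 7, 8, 9, 13, 14}


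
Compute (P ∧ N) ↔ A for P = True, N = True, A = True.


P = True, N = True, A = True
Step 1: P ∧ N = True AND True = True
Step 2: (True) ↔ A: true when both sides have same truth value.
Result: True ↔ True = True

True


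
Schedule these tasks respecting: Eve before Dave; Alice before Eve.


Constraints: Eve before Dave; Alice before Eve
Method: repeatedly schedule the remaining task that has no remaining task required before it.
  Step 1: remaining {Dave, Eve, Alice}; every task except Alice still has a predecessor pending → schedule Alice.
  Step 2: remaining {Dave, Eve}; every task except Eve still has a predecessor pending → schedule Eve.
  Step 3: only Dave remains → schedule Dave.
Resulting order:

Alice → Eve → Dave


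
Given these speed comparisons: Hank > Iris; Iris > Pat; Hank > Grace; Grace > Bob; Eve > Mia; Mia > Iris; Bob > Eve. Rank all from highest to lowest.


Constraints: Hank > Iris; Iris > Pat; Hank > Grace; Grace > Bob; Eve > Mia; Mia > Iris; Bob > Eve
Method: at each step, the next-highest is the one remaining person who never appears on the smaller side of a constraint between remaining people.
  Step 1: remaining {Pat, Iris, Grace, Hank, Eve, Bob, Mia}; on the smaller side: {Pat, Iris, Grace, Eve, Bob, Mia} → Hank is next (Hank > Iris; Hank > Grace).
  Step 2: remaining {Pat, Iris, Grace, Eve, Bob, Mia}; on the smaller side: {Pat, Iris, Eve, Bob, Mia} → Grace is next (Grace > Bob).
  Step 3: remaining {Pat, Iris, Eve, Bob, Mia}; on the smaller side: {Pat, Iris, Eve, Mia} → Bob is next (Bob > Eve).
  Step 4: remaining {Pat, Iris, Eve, Mia}; on the smaller side: {Pat, Iris, Mia} → Eve is next (Eve > Mia).
  Step 5: remaining {Pat, Iris, Mia}; on the smaller side: {Pat, Iris} → Mia is next (Mia > Iris).
  Step 6: remaining {Pat, Iris}; on the smaller side: {Pat} → Iris is next (Iris > Pat).
  Step 7: only Pat remains → lowest.
Final ranking (highest to lowest):

Hank > Grace > Bob > Eve > Mia > Iris > Pat


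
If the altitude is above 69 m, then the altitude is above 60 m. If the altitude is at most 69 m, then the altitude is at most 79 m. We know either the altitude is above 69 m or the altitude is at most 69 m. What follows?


Constructive dilemma: (P → Q) ∧ (R → S), P ∨ R ⊢ Q ∨ S
Premise 1: the altitude is above 69 m → the altitude is above 60 m
Premise 2: the altitude is at most 69 m → the altitude is at most 79 m
Premise 3: the altitude is above 69 m ∨ the altitude is at most 69 m
Case 1: Assuming the altitude is above 69 m, then by Premise 1, the altitude is above 60 m.
Case 2: Assuming the altitude is at most 69 m, then by Premise 2, the altitude is at most 79 m.
Since one of the altitude is above 69 m or the altitude is at most 69 m must hold, we get the altitude is above 60 m or the altitude is at most 79 m.

The altitude is above 60 m or the altitude is at most 79 m.


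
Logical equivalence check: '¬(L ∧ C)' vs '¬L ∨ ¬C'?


Expression 1: ¬(L ∧ C)
Expression 2: ¬L ∨ ¬C
Truth table (L C | Expr1 Expr2):
  T T |   F     F
  T F |   T     T
  F T |   T     T
  F F |   T     T
All 4 rows agree, so the expressions are logically equivalent.

Yes


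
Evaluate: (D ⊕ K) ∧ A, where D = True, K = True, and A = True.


D = True, K = True, A = True
Step 1: D ⊕ K = True XOR True = False
Step 2: False ∧ A = False AND True = False
XOR true when exactly one of D,K is true; then AND with A.

False


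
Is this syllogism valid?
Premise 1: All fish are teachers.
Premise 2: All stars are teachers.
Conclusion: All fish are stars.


Premise 1: All fish are teachers.
Premise 2: All stars are teachers.
Conclusion: All fish are stars.
Fallacy: undistributed middle. teachers is predicate in both.
Counterexample: fish and stars could be disjoint subsets of teachers.

Invalid


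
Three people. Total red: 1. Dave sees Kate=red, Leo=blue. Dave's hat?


Total red = 1, seen red = 1
Own red = 1 - 1 = 0
Dave's hat is blue.

blue


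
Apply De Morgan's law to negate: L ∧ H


De Morgan's law: ¬(P ∧ Q) ≡ ¬P ∨ ¬Q
¬(L ∧ H) = ¬L ∨ ¬H

¬L ∨ ¬H


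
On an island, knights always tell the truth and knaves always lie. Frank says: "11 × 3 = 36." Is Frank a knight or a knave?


Statement: "11 × 3 = 36."
Actual: 11 × 3 = 33
Claimed: 36
Statement is FALSE → Frank lies → Knave

Knave


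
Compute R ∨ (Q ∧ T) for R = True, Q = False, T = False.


R = True, Q = False, T = False
Step 1: Q ∧ T = False AND False = False
Step 2: R ∨ False = True OR False = True
AND evaluated first (higher precedence); then OR applied.

True


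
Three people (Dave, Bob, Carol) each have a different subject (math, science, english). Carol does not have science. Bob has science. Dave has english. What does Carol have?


From clues:
  Dave → english
  Bob → science
By elimination, Carol gets the remaining.

math


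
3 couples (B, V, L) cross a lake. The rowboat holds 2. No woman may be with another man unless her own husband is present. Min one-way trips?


Label couples B, V, L (H = husband, W = wife).
Counting alone: 6 people, the rowboat carries 2 and someone must bring it back, so each round trip nets at most +1 on the far side until the last crossing → at least 9 trips. The jealousy constraint makes 9 impossible; the shortest valid schedule has 11:
1. WB+WV →  (far: WB,WV; near: HB,HV,HL,WL)
2. WB ←       (far: WV; near: HB,HV,HL,WB,WL)
3. WB+WL →  (far: WB,WV,WL; near: HB,HV,HL)
4. WB ←       (far: WV,WL; near: HB,HV,HL,WB)
5. HV+HL →  (far: HV,WV,HL,WL; near: HB,WB)
6. HV+WV ←  (far: HL,WL; near: HB,WB,HV,WV)
7. HB+HV →  (far: HB,HV,HL,WL; near: WB,WV)
8. WL ←       (far: HB,HV,HL; near: WB,WV,WL)
9. WB+WV →  (far: HB,WB,HV,WV,HL; near: WL)
10. HL ←      (far: HB,WB,HV,WV; near: HL,WL)
11. HL+WL → (far: all six; near: empty)
In every state each wife is either with her husband or with no other man.
Minimum trips = 11

11


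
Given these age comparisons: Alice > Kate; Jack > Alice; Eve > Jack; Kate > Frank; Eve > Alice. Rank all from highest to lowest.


Constraints: Alice > Kate; Jack > Alice; Eve > Jack; Kate > Frank; Eve > Alice
Method: at each step, the next-highest is the one remaining person who never appears on the smaller side of a constraint between remaining people.
  Step 1: remaining {Jack, Kate, Frank, Eve, Alice}; on the smaller side: {Jack, Kate, Frank, Alice} → Eve is next (Eve > Jack; Eve > Alice).
  Step 2: remaining {Jack, Kate, Frank, Alice}; on the smaller side: {Kate, Frank, Alice} → Jack is next (Jack > Alice).
  Step 3: remaining {Kate, Frank, Alice}; on the smaller side: {Kate, Frank} → Alice is next (Alice > Kate).
  Step 4: remaining {Kate, Frank}; on the smaller side: {Frank} → Kate is next (Kate > Frank).
  Step 5: only Frank remains → lowest.
Final ranking (highest to lowest):

Eve > Jack > Alice > Kate > Frank


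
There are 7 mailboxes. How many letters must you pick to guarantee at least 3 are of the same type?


Pigeonhole: to guarantee k in one of n categories, need (k-1)×n + 1.
k = 3, n = 7
Minimum = (3-1) × 7 + 1 = 2 × 7 + 1

15


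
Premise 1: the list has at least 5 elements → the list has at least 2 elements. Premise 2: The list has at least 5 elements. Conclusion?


Modus ponens: P → Q, P ⊢ Q
P: the list has at least 5 elements
Q: the list has at least 2 elements
We have P → Q and P is true.
By modus ponens, Q must be true.

The list has at least 2 elements


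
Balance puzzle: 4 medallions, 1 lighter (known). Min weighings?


Each weighing has 3 outcomes (left heavy / balance / right heavy), so k weighings distinguish at most 3^k cases; splitting into three near-equal groups achieves this.
Need 3^k ≥ 4: 3^1 = 3 < 4 ≤ 3^2 = 9
k = ⌈log₃(4)⌉ = 2

2


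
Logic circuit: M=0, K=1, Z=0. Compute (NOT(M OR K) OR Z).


M OR K = 1
NOT(1) = 0
0 OR 0 = 0

0


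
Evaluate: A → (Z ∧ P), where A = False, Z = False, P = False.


A = False, Z = False, P = False
Step 1: Z ∧ P = False AND False = False
Step 2: A → (False): false only when A=True and consequent=False.
Result: True

True


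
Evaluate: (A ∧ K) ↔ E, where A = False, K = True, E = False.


A = False, K = True, E = False
Step 1: A ∧ K = False AND True = False
Step 2: (False) ↔ E: true when both sides have same truth value.
Result: False ↔ False = True

True


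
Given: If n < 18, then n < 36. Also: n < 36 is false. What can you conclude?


Modus tollens: P → Q, ¬Q ⊢ ¬P
P: n < 18
Q: n < 36
We have P → Q and Q is false.
By modus tollens, P must be false.

It is not the case that n < 18


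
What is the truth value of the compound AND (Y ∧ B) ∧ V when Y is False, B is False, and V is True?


Y = False, B = False, V = True
Step 1: Y ∧ B = False AND False = False
Step 2: False ∧ V = False AND True = False
AND is true only when ALL operands are true.

False


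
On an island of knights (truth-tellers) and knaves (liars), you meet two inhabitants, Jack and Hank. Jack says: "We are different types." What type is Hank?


Jack says: "We are different types."
Case 1: Jack is a Knight (truth-teller)
  Statement is true → they ARE different → Hank is a Knave
Case 2: Jack is a Knave (liar)
  Statement is false → they are NOT different → Hank is a Knave
In both cases, Hank is a Knave.

Knave


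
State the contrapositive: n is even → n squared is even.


Original: If n is even, then n squared is even
Contrapositive: If ¬Q, then ¬P
Negate Q: not (n squared is even)
Negate P: not (n is even)

If not (n squared is even), then not (n is even).


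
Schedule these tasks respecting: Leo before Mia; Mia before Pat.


Constraints: Leo before Mia; Mia before Pat
Method: repeatedly schedule the remaining task that has no remaining task required before it.
  Step 1: remaining {Leo, Mia, Pat}; every task except Leo still has a predecessor pending → schedule Leo.
  Step 2: remaining {Mia, Pat}; every task except Mia still has a predecessor pending → schedule Mia.
  Step 3: only Pat remains → schedule Pat.
Resulting order:

Leo → Mia → Pat


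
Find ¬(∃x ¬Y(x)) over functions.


Original: ∃x ¬Y(x)
Rule: ¬∀→∃, ¬∃→∀, negate predicate.
Negation: ∀x Y(x)

∀x Y(x)


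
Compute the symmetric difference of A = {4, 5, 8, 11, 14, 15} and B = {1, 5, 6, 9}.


A = {4, 5, 8, 11, 14, 15}
B = {1, 5, 6, 9}
Operation: symmetric difference
In A only: [4, 8, 11, 14, 15], in B only: [1, 6, 9]

{1, 4, 6, 8, 9, 11, 14, 15}


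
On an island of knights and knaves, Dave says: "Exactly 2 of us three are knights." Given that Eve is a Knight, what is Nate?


Dave claims exactly 2 knights among Dave, Eve, Nate.
Given: Eve is a Knight.

Case 1: Dave is a Knight (tells truth)
  Then exactly 2 of the three are knights.
  Counting Dave, Eve: 2 knight(s) so far. Need 0 more → Nate = Knave.
Case 2: Dave is a Knave (lies)
  Then the count is NOT 2.
  If Nate = Knight, count = 2 = 2 → claim would be true, contradicts lie.
  If Nate = Knave, count = 1 ≠ 2 → lie confirmed ✓

Nate is a Knave.

Knave


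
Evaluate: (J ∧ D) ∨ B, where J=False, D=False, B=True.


J = False, D = False, B = True
Expression: (J ∧ D) ∨ B
Step 1: J ∧ D = False AND False = False
Step 2: (False) ∨ B = False OR True = True

True


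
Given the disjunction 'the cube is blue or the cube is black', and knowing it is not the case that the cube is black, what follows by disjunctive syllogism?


Disjunctive syllogism: P ∨ Q, ¬P ⊢ Q
Disjunction: the cube is blue ∨ the cube is black
We know it is not the case that the cube is black.
By disjunctive syllogism, the other disjunct must be true.

The cube is blue


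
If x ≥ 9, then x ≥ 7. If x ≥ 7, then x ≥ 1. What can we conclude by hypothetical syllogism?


Hypothetical syllogism: P → Q, Q → R ⊢ P → R
Premise 1: x ≥ 9 → x ≥ 7
Premise 2: x ≥ 7 → x ≥ 1
Chain the implications: the middle term (x ≥ 7) links the two.
Conclusion: If x ≥ 9, then x ≥ 1.

If x ≥ 9, then x ≥ 1.


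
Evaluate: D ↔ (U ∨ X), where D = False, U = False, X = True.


D = False, U = False, X = True
Step 1: U ∨ X = False OR True = True
Step 2: D ↔ (True): true when both sides have same truth value.
Result: False ↔ True = False

False


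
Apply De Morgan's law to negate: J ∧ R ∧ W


De Morgan's law: ¬(P ∧ Q ∧ R) ≡ ¬P ∨ ¬Q ∨ ¬R
¬(J ∧ R ∧ W) = ¬J ∨ ¬R ∨ ¬W

¬J ∨ ¬R ∨ ¬W


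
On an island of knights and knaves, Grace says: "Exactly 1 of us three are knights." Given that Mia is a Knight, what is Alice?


Grace claims exactly 1 knights among Grace, Mia, Alice.
Given: Mia is a Knight.

Case 1: Grace is a Knight (tells truth)
  Then exactly 1 of the three are knights.
  Counting Grace, Mia: 2 knight(s) so far. Need -1 more → impossible.
Case 2: Grace is a Knave (lies)
  Then the count is NOT 1.
  If Alice = Knave, count = 1 = 1 → claim would be true, contradicts lie.
  If Alice = Knight, count = 2 ≠ 1 → lie confirmed ✓

Alice is a Knight.

Knight


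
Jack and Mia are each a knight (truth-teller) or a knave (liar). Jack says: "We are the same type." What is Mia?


Jack says: "We are the same type."
Case 1: Jack is a Knight (truth-teller)
  Statement is true → they ARE the same → Mia is also a Knight
Case 2: Jack is a Knave (liar)
  Statement is false → they are NOT the same → Mia is a Knight
In both cases, Mia is a Knight.

Knight


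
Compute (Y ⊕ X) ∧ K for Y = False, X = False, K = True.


Y = False, X = False, K = True
Step 1: Y ⊕ X = False XOR False = False
Step 2: False ∧ K = False AND True = False
XOR true when exactly one of Y,X is true; then AND with K.

False


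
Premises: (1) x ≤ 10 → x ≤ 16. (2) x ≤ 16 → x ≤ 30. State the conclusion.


Hypothetical syllogism: P → Q, Q → R ⊢ P → R
Premise 1: x ≤ 10 → x ≤ 16
Premise 2: x ≤ 16 → x ≤ 30
Chain the implications: the middle term (x ≤ 16) links the two.
Conclusion: If x ≤ 10, then x ≤ 30.

If x ≤ 10, then x ≤ 30.


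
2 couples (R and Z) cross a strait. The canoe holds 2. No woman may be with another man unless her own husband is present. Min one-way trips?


Label couples R and Z.
1. WR+WZ → (far: WR,WZ; near: HR,HZ)
2. WR ←   (far: WZ; near: HR,HZ,WR)
3. HR+HZ → (far: HR,HZ,WZ; near: WR)
4. HR ←   (far: HZ,WZ; near: HR,WR)  — HR returns, since WR is alone on near bank
5. HR+WR → (far: all four; near: empty)
Every state respects the constraint.
Minimum trips = 5

5


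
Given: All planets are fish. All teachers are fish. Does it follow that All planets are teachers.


Premise 1: All planets are fish.
Premise 2: All teachers are fish.
Conclusion: All planets are teachers.
Fallacy: undistributed middle. fish is predicate in both.
Counterexample: planets and teachers could be disjoint subsets of fish.

Invalid


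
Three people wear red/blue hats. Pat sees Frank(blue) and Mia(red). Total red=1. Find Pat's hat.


Total red = 1, seen red = 1
Own red = 1 - 1 = 0
Pat's hat is blue.

blue


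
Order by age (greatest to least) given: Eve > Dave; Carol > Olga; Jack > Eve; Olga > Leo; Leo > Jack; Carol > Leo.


Constraints: Eve > Dave; Carol > Olga; Jack > Eve; Olga > Leo; Leo > Jack; Carol > Leo
Method: at each step, the next-highest is the one remaining person who never appears on the smaller side of a constraint between remaining people.
  Step 1: remaining {Leo, Carol, Eve, Dave, Olga, Jack}; on the smaller side: {Leo, Eve, Dave, Olga, Jack} → Carol is next (Carol > Olga; Carol > Leo).
  Step 2: remaining {Leo, Eve, Dave, Olga, Jack}; on the smaller side: {Leo, Eve, Dave, Jack} → Olga is next (Olga > Leo).
  Step 3: remaining {Leo, Eve, Dave, Jack}; on the smaller side: {Eve, Dave, Jack} → Leo is next (Leo > Jack).
  Step 4: remaining {Eve, Dave, Jack}; on the smaller side: {Eve, Dave} → Jack is next (Jack > Eve).
  Step 5: remaining {Eve, Dave}; on the smaller side: {Dave} → Eve is next (Eve > Dave).
  Step 6: only Dave remains → lowest.
Final ranking (highest to lowest):

Carol > Olga > Leo > Jack > Eve > Dave


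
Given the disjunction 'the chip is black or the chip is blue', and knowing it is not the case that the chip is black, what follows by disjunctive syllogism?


Disjunctive syllogism: P ∨ Q, ¬P ⊢ Q
Disjunction: the chip is black ∨ the chip is blue
We know it is not the case that the chip is black.
By disjunctive syllogism, the other disjunct must be true.

The chip is blue


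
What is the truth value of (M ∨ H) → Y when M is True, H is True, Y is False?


M = True, H = True, Y = False
Step 1: M ∨ H = True OR True = True
Step 2: (True) → Y: false only when antecedent=True and Y=False.
Result: False

False


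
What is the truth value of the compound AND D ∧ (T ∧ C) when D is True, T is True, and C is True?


D = True, T = True, C = True
Step 1: T ∧ C = True AND True = True
Step 2: D ∧ True = True AND True = True
AND is true only when ALL operands are true.

True


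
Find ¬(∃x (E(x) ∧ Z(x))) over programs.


Original: ∃x (E(x) ∧ Z(x))
Rule: ¬∀→∃, ¬∃→∀, negate predicate.
Negation: ∀x (¬E(x) ∨ ¬Z(x))

∀x (¬E(x) ∨ ¬Z(x))


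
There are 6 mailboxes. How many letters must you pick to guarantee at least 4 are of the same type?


Pigeonhole: to guarantee k in one of n categories, need (k-1)×n + 1.
k = 4, n = 6
Minimum = (4-1) × 6 + 1 = 3 × 6 + 1

19


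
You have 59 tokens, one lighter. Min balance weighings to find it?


Each weighing has 3 outcomes (left heavy / balance / right heavy), so k weighings distinguish at most 3^k cases; splitting into three near-equal groups achieves this.
Need 3^k ≥ 59: 3^3 = 27 < 59 ≤ 3^4 = 81
k = ⌈log₃(59)⌉ = 4

4


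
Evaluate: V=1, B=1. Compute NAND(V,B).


V AND B = 1
NOT(1) = 0

0


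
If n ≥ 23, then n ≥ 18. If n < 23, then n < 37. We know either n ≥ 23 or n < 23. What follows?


Constructive dilemma: (P → Q) ∧ (R → S), P ∨ R ⊢ Q ∨ S
Premise 1: n ≥ 23 → n ≥ 18
Premise 2: n < 23 → n < 37
Premise 3: n ≥ 23 ∨ n < 23
Case 1: Assuming n ≥ 23, then by Premise 1, n ≥ 18.
Case 2: Assuming n < 23, then by Premise 2, n < 37.
Since one of n ≥ 23 or n < 23 must hold, we get n ≥ 18 or n < 37.

n ≥ 18 or n < 37.


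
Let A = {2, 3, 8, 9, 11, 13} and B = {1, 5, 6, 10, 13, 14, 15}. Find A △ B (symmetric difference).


A = {2, 3, 8, 9, 11, 13}
B = {1, 5, 6, 10, 13, 14, 15}
Operation: symmetric difference
In A only: [2, 3, 8, 9, 11], in B only: [1, 5, 6, 10, 14, 15]

{1, 2, 3, 5, 6, 8, 9, 10, 11, 14, 15}


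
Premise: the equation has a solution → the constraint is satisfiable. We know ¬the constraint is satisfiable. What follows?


Modus tollens: P → Q, ¬Q ⊢ ¬P
P: the equation has a solution
Q: the constraint is satisfiable
We have P → Q and Q is false.
By modus tollens, P must be false.

It is not the case that the equation has a solution


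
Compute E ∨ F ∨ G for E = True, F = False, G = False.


E = True, F = False, G = False
Step 1: E ∨ F = True OR False = True
Step 2: True ∨ G = True OR False = True
OR is true when at least one operand is true.

True


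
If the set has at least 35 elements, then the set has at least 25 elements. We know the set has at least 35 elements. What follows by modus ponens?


Modus ponens: P → Q, P ⊢ Q
P: the set has at least 35 elements
Q: the set has at least 25 elements
We have P → Q and P is true.
By modus ponens, Q must be true.

The set has at least 25 elements


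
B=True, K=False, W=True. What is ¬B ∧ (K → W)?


B = True, K = False, W = True
Expression: ¬B ∧ (K → W)
Step 1: ¬B = NOT True = False
Step 2: K → W = False → True (false only if K=True, W=False) = True
Step 3: (False) ∧ (True) = False AND True = False

False


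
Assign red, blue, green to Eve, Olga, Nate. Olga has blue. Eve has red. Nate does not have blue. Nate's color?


From clues:
  Olga → blue
  Eve → red
By elimination, Nate gets the remaining.

green


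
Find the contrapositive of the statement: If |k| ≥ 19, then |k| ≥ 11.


Original: If |k| ≥ 19, then |k| ≥ 11
Contrapositive: If ¬Q, then ¬P
Negate Q: not (|k| ≥ 11)
Negate P: not (|k| ≥ 19)

If not (|k| ≥ 11), then not (|k| ≥ 19).


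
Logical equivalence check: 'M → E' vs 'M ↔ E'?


Expression 1: M → E
Expression 2: M ↔ E
Truth table (M E | Expr1 Expr2):
  T T |   T     T
  T F |   F     F
  F T |   T     F   ← differ
  F F |   T     T
Counterexample: M=F, E=T gives Expr1 = T but Expr2 = F, so the expressions are NOT logically equivalent.

No


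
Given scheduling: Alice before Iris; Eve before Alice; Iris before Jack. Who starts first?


Constraints: Alice before Iris; Eve before Alice; Iris before Jack
The first task can have nothing scheduled before it, so it must never appear on the right of a 'before'.
Tasks appearing after some 'before': Iris, Alice, Jack.
The only task not in that list is Eve → it is first.

Eve
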